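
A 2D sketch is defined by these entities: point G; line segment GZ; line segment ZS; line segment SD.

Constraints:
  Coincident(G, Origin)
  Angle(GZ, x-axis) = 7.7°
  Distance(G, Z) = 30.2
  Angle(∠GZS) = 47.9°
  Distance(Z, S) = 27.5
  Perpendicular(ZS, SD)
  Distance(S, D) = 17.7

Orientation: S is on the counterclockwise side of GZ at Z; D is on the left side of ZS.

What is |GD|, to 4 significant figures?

8.647

∠GZS = 47.9°, so ZS runs at 7.7° + (180° − 47.9°) = 139.8° from the x-axis; with |ZS| = 27.5, S = Z + 27.5·(cos 139.8°, sin 139.8°) = (8.923, 21.80). ZS ⟂ SD; with |SD| = 17.7 on the left of ZS, D = S + 17.7·(-0.6455, -0.7638) = (-2.501, 8.277). Then |GD| = |D − G| = 8.647.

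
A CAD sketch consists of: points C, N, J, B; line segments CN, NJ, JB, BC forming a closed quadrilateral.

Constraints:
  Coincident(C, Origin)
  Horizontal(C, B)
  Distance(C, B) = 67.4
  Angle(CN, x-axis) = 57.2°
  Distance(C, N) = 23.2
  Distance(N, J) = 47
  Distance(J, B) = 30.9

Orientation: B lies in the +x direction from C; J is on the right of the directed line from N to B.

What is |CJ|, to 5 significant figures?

45.239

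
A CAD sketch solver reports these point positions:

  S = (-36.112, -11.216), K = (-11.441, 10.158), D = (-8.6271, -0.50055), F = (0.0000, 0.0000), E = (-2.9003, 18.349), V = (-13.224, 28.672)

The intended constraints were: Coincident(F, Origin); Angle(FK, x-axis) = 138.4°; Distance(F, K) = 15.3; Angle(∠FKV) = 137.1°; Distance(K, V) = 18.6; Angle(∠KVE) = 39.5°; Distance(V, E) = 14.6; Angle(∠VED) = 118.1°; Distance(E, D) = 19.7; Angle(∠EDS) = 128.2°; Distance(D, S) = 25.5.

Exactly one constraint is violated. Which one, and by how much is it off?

Distance(D, S) = 25.5 — off by 4.00.

F = (0.00, 0.00) ✓; FK at 138.4° ✓; |FK| = 15.30 ✓; ∠FKV = 137.1° ✓; |KV| = 18.60 ✓; ∠KVE = 39.50° ✓; |VE| = 14.60 ✓; ∠VED = 118.1° ✓; |ED| = 19.70 ✓; ∠EDS = 128.2° ✓; |DS| = 29.50 ✗.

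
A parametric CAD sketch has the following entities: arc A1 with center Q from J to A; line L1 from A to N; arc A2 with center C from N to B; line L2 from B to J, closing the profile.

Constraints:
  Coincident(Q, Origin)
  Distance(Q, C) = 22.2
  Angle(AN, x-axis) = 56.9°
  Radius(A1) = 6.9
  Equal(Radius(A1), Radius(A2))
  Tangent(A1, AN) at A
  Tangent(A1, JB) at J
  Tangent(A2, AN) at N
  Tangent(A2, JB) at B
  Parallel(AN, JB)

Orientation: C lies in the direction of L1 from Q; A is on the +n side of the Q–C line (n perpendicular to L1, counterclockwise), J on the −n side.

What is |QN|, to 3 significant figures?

23.2

The slot axis is L1's direction at 56.9°, so u = (cos 56.9°, sin 56.9°) = (0.546, 0.838) and n = (−sin 56.9°, cos 56.9°) = (-0.838, 0.546). Q is at the origin and C lies 22.2 along u from Q, so C = 22.2·u = (12.1, 18.6). Tangency of A1 to both parallel lines with radius 6.9 puts A and J at Q ± 6.9·n: A = (-5.78, 3.77), J = (5.78, -3.77). Equal radii place N and B the same way about C: N = C + 6.9·n = (6.34, 22.4), B = C − 6.9·n = (17.9, 14.8). Then |QN| = |N − Q| = 23.2.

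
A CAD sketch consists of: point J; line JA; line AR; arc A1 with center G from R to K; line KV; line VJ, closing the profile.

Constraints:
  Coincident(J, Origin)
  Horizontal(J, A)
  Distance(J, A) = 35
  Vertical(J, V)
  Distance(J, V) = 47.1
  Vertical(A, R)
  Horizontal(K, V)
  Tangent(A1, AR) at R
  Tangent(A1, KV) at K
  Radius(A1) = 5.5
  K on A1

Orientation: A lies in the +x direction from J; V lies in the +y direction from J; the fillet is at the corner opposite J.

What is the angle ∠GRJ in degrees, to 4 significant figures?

49.92°

J is at the origin; JA is horizontal with |JA| = 35.0 and A on the +x side, so A = (35.00, 0.000). J and V share the same x with |JV| = 47.1 and V on the +y side, so V = (0.000, 47.10). The virtual corner opposite J is at (35.00, 47.10). A1 meets AR tangentially, so GR is at right angles to AR and the tangent condition forces GK to be normal to KV, with radius 5.5, so the center G sits 5.5 in from both sides at G = (29.50, 41.60). That places the tangent points at R = (35.00, 41.60) on AR and K = (29.50, 47.10) on KV. Then cos ∠GRJ = RG·RJ / (|RG||RJ|), giving 49.92°.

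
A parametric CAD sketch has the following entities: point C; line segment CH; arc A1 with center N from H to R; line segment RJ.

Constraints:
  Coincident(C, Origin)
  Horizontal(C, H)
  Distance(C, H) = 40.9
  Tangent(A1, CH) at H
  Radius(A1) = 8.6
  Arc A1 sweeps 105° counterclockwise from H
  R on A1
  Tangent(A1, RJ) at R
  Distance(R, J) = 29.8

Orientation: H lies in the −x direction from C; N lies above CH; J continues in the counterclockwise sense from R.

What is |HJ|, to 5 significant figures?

39.615

C is at the origin; CH is horizontal with |CH| = 40.9 and H on the −x side, so H = (-40.900, 0.0000). Tangency of A1 to CH means the radius NH is perpendicular to CH, so N = H + (0, 8.6) = (-40.900, 8.6000). On A1, H sits at bearing -90° from N; a 105° counterclockwise sweep puts R at bearing 15°, so R = N + 8.6·(cos 15°, sin 15°) = (-32.593, 10.826). Since A1 is tangent to RJ there, NR ⟂ RJ, so RJ runs along (−sin 15°, cos 15°); with |RJ| = 29.8, J = (-40.306, 39.610). Then |HJ| = |J − H| = 39.615.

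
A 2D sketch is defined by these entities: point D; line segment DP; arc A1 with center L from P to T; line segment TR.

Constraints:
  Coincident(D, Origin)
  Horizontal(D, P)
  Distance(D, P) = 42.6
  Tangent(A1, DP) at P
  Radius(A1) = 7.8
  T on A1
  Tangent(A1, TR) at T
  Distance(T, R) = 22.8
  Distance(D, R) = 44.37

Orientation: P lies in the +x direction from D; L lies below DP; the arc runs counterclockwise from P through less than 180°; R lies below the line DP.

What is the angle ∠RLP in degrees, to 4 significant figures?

156.1°

Checks: ∠(LP, PD) = 90.00° ✓; |LP| = 7.800 ✓; |LT| = 7.800 ✓; ∠(LT, TR) = 90.00° ✓; |TR| = 22.80 ✓; |DR| = 44.37 ✓.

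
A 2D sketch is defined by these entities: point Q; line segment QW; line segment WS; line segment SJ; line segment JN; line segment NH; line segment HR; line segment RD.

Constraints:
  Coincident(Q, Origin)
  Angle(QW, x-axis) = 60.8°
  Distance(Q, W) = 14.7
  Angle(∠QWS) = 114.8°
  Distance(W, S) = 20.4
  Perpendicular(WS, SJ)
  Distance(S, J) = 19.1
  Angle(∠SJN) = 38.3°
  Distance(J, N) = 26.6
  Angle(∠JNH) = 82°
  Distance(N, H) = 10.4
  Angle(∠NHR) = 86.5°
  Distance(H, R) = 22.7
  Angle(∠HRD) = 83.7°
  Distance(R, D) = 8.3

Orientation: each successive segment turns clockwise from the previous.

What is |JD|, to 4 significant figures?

5.847

Q is at the origin; QW runs at 60.8° with length 14.7, so W = (7.172, 12.83). ∠QWS = 114.8° gives WS at -4.400° from the x-axis; with |WS| = 20.4, S = (27.51, 11.27). WS ⟂ SJ, so SJ runs at -94.40°; with |SJ| = 19.1, J = (26.05, -7.777). ∠SJN = 38.3° gives JN at 123.9° from the x-axis; with |JN| = 26.6, N = (11.21, 14.30). ∠JNH = 82.0° gives NH at 25.90° from the x-axis; with |NH| = 10.4, H = (20.57, 18.84). ∠NHR = 86.5° gives HR at -67.60° from the x-axis; with |HR| = 22.7, R = (29.22, -2.143). ∠HRD = 83.7° gives RD at -163.9° from the x-axis; with |RD| = 8.3, D = (21.24, -4.445). Then |JD| = |D − J| = 5.847.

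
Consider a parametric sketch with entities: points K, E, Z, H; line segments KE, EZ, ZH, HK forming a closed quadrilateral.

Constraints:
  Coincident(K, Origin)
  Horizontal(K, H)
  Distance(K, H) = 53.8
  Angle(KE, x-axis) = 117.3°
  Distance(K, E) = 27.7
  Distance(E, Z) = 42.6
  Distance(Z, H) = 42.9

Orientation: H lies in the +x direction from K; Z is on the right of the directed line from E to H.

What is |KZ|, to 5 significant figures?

15.706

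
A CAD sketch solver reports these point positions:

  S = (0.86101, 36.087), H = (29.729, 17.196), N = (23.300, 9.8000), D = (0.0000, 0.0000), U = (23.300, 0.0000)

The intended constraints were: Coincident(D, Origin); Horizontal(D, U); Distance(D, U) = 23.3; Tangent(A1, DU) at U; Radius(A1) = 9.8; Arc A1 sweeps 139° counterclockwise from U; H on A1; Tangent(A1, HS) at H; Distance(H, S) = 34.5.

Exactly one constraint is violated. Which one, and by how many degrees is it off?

Tangent(A1, HS) at H — off by 7.80°.

D = (0.00, 0.00) ✓; D.y = 0.00, U.y = 0.00 ✓; |DU| = 23.30 ✓; ∠(NU, UD) = 90.00° ✓; |NU| = 9.800 ✓; bearing(N→H) − bearing(N→U) = 139.0° ✓; |NH| = 9.800 ✓; ∠(NH, HS) = 82.20° ✗; |HS| = 34.50 ✓.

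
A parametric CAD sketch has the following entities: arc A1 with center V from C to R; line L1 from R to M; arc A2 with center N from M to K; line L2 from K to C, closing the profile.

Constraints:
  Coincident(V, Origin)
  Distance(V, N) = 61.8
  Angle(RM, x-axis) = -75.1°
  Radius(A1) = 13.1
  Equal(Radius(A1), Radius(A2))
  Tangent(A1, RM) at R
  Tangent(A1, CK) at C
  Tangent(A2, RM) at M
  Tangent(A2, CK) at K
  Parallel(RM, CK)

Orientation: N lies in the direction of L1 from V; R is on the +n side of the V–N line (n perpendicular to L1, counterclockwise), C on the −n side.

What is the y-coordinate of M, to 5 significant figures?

-56.354

Tangency of A1 to both parallel lines with radius 13.1 puts R and C at V ± 13.1·n: R = (12.660, 3.3684), C = (-12.660, -3.3684). Equal radii place M and K the same way about N: M = N + 13.1·n = (28.550, -56.354), K = N − 13.1·n = (3.2313, -63.090). So M.y = -56.354.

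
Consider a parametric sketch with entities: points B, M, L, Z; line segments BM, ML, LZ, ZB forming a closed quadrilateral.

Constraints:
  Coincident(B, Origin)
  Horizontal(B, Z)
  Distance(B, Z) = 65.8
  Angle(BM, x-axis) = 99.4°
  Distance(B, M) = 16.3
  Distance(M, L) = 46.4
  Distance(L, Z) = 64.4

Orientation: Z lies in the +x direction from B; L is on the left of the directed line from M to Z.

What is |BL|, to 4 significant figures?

58.32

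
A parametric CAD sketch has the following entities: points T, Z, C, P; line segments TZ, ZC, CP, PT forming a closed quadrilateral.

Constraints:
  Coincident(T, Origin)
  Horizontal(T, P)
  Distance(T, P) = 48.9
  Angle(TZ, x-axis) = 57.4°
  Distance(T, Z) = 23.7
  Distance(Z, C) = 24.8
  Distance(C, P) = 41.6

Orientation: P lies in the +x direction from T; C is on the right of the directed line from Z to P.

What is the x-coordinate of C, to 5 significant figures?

7.5199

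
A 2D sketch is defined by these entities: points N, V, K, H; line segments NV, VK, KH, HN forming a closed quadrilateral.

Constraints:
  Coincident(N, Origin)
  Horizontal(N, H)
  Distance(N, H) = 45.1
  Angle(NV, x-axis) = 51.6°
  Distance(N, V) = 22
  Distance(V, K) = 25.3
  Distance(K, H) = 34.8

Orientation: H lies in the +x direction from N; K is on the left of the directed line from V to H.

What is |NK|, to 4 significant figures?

46.97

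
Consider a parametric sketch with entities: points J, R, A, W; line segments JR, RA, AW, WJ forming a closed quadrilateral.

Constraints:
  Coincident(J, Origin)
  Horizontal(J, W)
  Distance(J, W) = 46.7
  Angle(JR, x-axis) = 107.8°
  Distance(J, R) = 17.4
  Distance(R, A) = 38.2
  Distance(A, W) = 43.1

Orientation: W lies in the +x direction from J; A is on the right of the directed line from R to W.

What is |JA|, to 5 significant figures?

20.838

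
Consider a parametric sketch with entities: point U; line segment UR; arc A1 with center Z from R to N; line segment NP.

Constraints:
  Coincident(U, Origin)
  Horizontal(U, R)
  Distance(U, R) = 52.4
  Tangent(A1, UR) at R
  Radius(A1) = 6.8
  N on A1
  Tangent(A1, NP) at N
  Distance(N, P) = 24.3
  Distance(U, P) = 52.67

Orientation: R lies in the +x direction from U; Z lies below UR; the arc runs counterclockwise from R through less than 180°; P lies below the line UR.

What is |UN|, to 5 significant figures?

46.042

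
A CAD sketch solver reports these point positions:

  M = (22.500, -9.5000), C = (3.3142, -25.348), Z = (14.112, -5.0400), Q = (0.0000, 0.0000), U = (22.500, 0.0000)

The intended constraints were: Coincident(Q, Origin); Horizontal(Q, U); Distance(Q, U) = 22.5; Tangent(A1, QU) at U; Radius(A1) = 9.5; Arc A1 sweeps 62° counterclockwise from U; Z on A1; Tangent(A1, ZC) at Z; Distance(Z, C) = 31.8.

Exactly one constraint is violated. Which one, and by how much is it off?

Distance(Z, C) = 31.8 — off by 8.80.

Q = (0.00, 0.00) ✓; Q.y = 0.00, U.y = 0.00 ✓; |QU| = 22.50 ✓; ∠(MU, UQ) = 90.00° ✓; |MU| = 9.500 ✓; bearing(M→Z) − bearing(M→U) = 62.00° ✓; |MZ| = 9.500 ✓; ∠(MZ, ZC) = 90.00° ✓; |ZC| = 23.00 ✗.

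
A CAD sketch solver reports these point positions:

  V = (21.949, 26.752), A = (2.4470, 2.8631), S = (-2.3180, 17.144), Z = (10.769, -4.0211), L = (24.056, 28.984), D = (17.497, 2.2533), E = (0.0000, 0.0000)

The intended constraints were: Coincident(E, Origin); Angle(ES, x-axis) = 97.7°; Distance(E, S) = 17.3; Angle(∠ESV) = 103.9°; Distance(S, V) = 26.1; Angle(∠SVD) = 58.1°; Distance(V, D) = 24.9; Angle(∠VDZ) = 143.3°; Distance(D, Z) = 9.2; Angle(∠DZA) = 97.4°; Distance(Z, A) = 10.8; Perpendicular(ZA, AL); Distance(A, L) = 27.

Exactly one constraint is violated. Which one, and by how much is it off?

Distance(A, L) = 27 — off by 6.90.

E = (0.00, 0.00) ✓; ES at 97.70° ✓; |ES| = 17.30 ✓; ∠ESV = 103.9° ✓; |SV| = 26.10 ✓; ∠SVD = 58.10° ✓; |VD| = 24.90 ✓; ∠VDZ = 143.3° ✓; |DZ| = 9.200 ✓; ∠DZA = 97.40° ✓; |ZA| = 10.80 ✓; ∠(ZA, AL) = 90.00° ✓; |AL| = 33.90 ✗.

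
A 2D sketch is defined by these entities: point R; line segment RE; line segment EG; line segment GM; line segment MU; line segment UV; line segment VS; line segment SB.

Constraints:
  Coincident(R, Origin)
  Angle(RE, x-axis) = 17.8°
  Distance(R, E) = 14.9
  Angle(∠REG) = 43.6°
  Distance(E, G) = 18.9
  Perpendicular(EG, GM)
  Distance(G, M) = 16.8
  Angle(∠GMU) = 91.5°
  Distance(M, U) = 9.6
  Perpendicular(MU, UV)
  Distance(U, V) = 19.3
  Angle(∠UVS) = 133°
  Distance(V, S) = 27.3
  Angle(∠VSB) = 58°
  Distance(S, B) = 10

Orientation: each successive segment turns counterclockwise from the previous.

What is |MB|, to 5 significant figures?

30.666

R is at the origin; RE runs at 17.8° with length 14.9, so E = (14.187, 4.5549). ∠REG = 43.6° gives EG at 154.20° from the x-axis; with |EG| = 18.9, G = (-2.8293, 12.781). The perpendicularity gives GM at right angles to EG, so GM runs at -115.80°; with |GM| = 16.8, M = (-10.141, -2.3446). ∠GMU = 91.5° gives MU at -27.300° from the x-axis; with |MU| = 9.6, U = (-1.6105, -6.7477). MU ⟂ UV, so UV runs at 62.700°; with |UV| = 19.3, V = (7.2415, 10.403). ∠UVS = 133.0° gives VS at 109.70° from the x-axis; with |VS| = 27.3, S = (-1.9612, 36.105). ∠VSB = 58.0° gives SB at -128.30° from the x-axis; with |SB| = 10.0, B = (-8.1590, 28.257). Then |MB| = |B − M| = 30.666.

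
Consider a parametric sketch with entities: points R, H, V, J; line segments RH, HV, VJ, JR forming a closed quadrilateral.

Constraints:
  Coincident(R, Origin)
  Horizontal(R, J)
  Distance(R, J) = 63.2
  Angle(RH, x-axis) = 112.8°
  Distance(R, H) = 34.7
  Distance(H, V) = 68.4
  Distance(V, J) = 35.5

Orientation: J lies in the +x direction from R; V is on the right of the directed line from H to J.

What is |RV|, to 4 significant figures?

37.62

R is at the origin; R and J share the same y with |RJ| = 63.2 and J in +x, so J = (63.2, 0). RH runs at 112.8° with |RH| = 34.7, so H = (-13.45, 31.99). V is determined by |HV| = 68.4 and |VJ| = 35.5 together: it lies at the intersection of circle(H, 68.4) and circle(J, 35.5). With |HJ| = 83.05, the foot of the radical line on HJ is 62.11 from H and the perpendicular offset is √(68.4² − 62.11²) = 28.66. Taking the right-of-HJ solution: V = (32.83, -18.38).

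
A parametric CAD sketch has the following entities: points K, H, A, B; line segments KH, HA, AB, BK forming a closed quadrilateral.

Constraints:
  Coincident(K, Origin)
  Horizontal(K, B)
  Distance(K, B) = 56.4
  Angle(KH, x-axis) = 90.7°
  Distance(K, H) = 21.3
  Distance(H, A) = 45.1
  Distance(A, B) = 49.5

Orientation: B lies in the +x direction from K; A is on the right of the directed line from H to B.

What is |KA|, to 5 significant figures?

25.172

K is at the origin; KB is horizontal with |KB| = 56.4 and B in +x, so B = (56.4, 0). KH runs at 90.7° with |KH| = 21.3, so H = (-0.26022, 21.298). A is determined by |HA| = 45.1 and |AB| = 49.5 together: it lies at the intersection of circle(H, 45.1) and circle(B, 49.5). With |HB| = 60.531, the foot of the radical line on HB is 26.827 from H and the perpendicular offset is √(45.1² − 26.827²) = 36.253. Taking the right-of-HB solution: A = (12.095, -22.076).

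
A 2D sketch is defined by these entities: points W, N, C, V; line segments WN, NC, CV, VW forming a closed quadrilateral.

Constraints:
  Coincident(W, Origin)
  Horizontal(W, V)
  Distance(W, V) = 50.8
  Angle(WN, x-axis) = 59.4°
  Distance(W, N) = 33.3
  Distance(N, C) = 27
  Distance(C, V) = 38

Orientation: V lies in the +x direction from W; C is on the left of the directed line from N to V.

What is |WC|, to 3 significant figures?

56.5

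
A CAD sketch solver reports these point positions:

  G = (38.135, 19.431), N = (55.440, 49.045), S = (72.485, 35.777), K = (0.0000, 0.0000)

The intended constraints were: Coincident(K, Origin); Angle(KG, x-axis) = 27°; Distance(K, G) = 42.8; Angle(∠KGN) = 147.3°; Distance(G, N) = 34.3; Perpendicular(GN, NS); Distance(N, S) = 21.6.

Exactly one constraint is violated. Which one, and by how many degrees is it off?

Perpendicular(GN, NS) — off by 7.60°.

K = (0.00, 0.00) ✓; KG at 27.00° ✓; |KG| = 42.80 ✓; ∠KGN = 147.3° ✓; |GN| = 34.30 ✓; ∠(GN, NS) = 97.60° ✗; |NS| = 21.60 ✓.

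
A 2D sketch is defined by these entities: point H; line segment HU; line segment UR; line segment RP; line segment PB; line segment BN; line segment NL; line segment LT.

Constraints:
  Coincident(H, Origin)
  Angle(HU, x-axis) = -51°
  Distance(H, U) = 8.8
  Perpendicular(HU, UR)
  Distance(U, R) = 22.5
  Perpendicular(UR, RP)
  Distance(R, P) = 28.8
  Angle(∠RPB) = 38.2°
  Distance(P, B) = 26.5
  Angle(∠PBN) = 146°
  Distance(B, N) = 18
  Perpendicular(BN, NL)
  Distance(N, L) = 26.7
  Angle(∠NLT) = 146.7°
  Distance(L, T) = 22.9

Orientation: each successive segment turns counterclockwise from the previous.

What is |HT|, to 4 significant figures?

52.32

The perpendicularity gives NL at right angles to BN, so NL runs at 34.80°; with |NL| = 26.7, L = (37.47, 3.663). ∠NLT = 146.7° gives LT at 68.10° from the x-axis; with |LT| = 22.9, T = (46.01, 24.91). Then |HT| = |T − H| = 52.32.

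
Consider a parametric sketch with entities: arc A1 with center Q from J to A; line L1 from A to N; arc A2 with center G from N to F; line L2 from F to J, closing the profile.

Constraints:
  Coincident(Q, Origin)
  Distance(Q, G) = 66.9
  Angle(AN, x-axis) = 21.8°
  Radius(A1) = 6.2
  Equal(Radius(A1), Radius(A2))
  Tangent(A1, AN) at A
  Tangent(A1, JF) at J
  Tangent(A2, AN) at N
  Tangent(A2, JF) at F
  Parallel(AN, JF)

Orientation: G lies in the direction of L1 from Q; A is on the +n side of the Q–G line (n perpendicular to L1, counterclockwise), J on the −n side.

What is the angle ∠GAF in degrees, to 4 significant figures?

5.206°

The slot axis is L1's direction at 21.8°, so u = (cos 21.8°, sin 21.8°) = (0.9285, 0.3714) and n = (−sin 21.8°, cos 21.8°) = (-0.3714, 0.9285). Q is at the origin and G lies 66.9 along u from Q, so G = 66.9·u = (62.12, 24.84). Tangency of A1 to both parallel lines with radius 6.2 puts A and J at Q ± 6.2·n: A = (-2.302, 5.757), J = (2.302, -5.757). Equal radii place N and F the same way about G: N = G + 6.2·n = (59.81, 30.60), F = G − 6.2·n = (64.42, 19.09). Then cos ∠GAF = AG·AF / (|AG||AF|), giving 5.206°.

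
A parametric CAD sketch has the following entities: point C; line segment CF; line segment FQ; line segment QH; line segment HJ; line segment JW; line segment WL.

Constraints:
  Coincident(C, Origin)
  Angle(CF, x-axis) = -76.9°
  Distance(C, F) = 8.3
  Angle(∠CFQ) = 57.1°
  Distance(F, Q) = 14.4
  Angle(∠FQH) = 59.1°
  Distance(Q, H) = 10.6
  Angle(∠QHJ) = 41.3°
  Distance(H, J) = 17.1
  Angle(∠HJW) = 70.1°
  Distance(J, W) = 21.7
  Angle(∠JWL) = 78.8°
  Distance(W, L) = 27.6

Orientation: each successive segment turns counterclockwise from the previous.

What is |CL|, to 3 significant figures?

19.6

∠HJW = 70.1° gives JW at 55.5° from the x-axis; with |JW| = 21.7, W = (23.8, 8.66). ∠JWL = 78.8° gives WL at 157° from the x-axis; with |WL| = 27.6, L = (-1.54, 19.6). Then |CL| = |L − C| = 19.6.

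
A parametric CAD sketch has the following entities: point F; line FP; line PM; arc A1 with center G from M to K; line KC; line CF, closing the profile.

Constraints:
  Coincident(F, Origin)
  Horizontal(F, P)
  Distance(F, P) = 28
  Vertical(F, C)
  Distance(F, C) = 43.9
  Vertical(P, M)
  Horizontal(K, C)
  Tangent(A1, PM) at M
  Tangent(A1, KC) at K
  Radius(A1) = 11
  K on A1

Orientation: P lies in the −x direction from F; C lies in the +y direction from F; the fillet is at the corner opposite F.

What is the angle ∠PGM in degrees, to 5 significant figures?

71.513°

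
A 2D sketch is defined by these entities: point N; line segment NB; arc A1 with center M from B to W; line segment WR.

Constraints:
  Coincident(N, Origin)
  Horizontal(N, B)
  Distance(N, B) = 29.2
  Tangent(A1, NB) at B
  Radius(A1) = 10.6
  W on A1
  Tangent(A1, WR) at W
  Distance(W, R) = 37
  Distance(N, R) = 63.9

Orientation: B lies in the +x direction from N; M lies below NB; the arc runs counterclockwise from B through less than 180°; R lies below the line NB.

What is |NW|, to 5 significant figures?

27.203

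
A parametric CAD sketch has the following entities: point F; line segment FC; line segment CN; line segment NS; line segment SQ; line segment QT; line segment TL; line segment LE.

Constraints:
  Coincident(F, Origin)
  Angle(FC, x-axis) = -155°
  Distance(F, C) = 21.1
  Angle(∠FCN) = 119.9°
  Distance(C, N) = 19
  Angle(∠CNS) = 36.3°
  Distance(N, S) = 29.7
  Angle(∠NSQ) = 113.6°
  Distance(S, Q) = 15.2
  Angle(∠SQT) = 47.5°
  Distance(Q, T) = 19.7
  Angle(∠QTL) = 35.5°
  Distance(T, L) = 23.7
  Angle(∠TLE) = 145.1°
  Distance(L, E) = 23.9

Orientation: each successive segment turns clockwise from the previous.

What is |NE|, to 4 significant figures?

63.10

F is at the origin; FC runs at -155.0° with length 21.1, so C = (-19.12, -8.917). ∠FCN = 119.9° gives CN at 144.9° from the x-axis; with |CN| = 19.0, N = (-34.67, 2.008). ∠CNS = 36.3° gives NS at 1.200° from the x-axis; with |NS| = 29.7, S = (-4.974, 2.630). ∠NSQ = 113.6° gives SQ at -65.20° from the x-axis; with |SQ| = 15.2, Q = (1.401, -11.17). ∠SQT = 47.5° gives QT at 162.3° from the x-axis; with |QT| = 19.7, T = (-17.37, -5.179). ∠QTL = 35.5° gives TL at 17.80° from the x-axis; with |TL| = 23.7, L = (5.199, 2.066). ∠TLE = 145.1° gives LE at -17.10° from the x-axis; with |LE| = 23.9, E = (28.04, -4.962). Then |NE| = |E − N| = 63.10.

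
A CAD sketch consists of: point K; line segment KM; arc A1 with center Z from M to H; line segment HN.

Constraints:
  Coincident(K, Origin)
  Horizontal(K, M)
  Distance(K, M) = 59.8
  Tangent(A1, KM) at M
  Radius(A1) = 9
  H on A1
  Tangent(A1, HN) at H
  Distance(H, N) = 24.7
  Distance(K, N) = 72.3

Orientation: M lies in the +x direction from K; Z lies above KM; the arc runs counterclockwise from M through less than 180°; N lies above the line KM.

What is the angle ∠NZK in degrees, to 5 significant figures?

106.05°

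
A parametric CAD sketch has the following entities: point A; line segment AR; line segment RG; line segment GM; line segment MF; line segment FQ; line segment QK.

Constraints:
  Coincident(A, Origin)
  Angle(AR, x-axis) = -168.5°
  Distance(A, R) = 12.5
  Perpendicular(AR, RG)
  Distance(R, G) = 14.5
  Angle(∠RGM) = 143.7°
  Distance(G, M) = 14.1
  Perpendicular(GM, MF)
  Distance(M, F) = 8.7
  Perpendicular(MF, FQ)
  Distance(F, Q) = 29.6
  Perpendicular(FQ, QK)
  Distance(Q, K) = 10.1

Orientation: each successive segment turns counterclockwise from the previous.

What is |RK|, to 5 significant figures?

10.688

A is at the origin; AR runs at -168.5° with length 12.5, so R = (-12.249, -2.4921). AR ⟂ RG, so RG runs at -78.500°; with |RG| = 14.5, G = (-9.3582, -16.701). ∠RGM = 143.7° gives GM at -42.200° from the x-axis; with |GM| = 14.1, M = (1.0871, -26.172). GM is perpendicular to MF, so MF runs at 47.800°; with |MF| = 8.7, F = (6.9311, -19.727). MF is perpendicular to FQ, so FQ runs at 137.80°; with |FQ| = 29.6, Q = (-14.997, 0.15566). The perpendicularity gives QK at right angles to FQ, so QK runs at -132.20°; with |QK| = 10.1, K = (-21.781, -7.3265). Then |RK| = |K − R| = 10.688.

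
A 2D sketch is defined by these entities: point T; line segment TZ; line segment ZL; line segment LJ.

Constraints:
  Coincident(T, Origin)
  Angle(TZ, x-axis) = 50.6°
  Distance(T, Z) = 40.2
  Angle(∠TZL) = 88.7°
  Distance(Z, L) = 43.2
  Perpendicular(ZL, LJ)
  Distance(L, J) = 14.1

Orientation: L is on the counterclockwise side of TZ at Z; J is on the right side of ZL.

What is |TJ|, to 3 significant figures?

68.8

∠TZL = 88.7°, so ZL runs at 50.6° + (180° − 88.7°) = 142° from the x-axis; with |ZL| = 43.2, L = Z + 43.2·(cos 142°, sin 142°) = (-8.48, 57.7). ZL ⟂ LJ; with |LJ| = 14.1 on the right of ZL, J = L + 14.1·(0.617, 0.787) = (0.221, 68.8). Then |TJ| = |J − T| = 68.8.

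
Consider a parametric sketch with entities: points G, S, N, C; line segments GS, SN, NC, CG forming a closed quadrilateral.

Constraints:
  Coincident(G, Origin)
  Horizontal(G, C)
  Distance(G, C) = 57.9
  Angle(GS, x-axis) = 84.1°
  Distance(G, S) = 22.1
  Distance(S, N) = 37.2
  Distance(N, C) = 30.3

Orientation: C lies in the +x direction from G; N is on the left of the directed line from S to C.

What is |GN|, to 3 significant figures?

46.2

Checks: |SN| = 37.20 ✓; |NC| = 30.30 ✓.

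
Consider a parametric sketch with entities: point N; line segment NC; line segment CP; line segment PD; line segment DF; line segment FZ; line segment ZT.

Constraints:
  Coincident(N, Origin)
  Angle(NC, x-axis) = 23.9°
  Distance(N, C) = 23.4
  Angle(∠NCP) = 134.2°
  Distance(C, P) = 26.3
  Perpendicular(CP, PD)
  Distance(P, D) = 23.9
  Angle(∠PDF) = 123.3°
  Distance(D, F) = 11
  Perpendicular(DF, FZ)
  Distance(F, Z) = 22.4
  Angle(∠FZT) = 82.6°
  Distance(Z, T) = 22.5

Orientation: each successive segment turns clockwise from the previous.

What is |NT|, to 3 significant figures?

44.1

The perpendicularity gives FZ at right angles to DF, so FZ runs at 101°; with |FZ| = 22.4, Z = (21.7, -2.72). ∠FZT = 82.6° gives ZT at 4.00° from the x-axis; with |ZT| = 22.5, T = (44.1, -1.15). Then |NT| = |T − N| = 44.1.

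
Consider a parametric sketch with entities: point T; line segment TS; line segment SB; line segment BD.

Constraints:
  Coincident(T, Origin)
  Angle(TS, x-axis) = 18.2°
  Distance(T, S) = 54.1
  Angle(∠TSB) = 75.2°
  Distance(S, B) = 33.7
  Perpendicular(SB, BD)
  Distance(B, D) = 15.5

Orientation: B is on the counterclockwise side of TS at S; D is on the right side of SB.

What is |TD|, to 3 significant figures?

70.7

T is at the origin; TS runs at 18.2° with length 54.1, so S = 54.1·(cos 18.2°, sin 18.2°) = (51.4, 16.9). ∠TSB = 75.2°, so SB runs at 18.2° + (180° − 75.2°) = 123° from the x-axis; with |SB| = 33.7, B = S + 33.7·(cos 123°, sin 123°) = (33.0, 45.2). SB ⟂ BD; with |BD| = 15.5 on the right of SB, D = B + 15.5·(0.839, 0.545) = (46.0, 53.6). Then |TD| = |D − T| = 70.7.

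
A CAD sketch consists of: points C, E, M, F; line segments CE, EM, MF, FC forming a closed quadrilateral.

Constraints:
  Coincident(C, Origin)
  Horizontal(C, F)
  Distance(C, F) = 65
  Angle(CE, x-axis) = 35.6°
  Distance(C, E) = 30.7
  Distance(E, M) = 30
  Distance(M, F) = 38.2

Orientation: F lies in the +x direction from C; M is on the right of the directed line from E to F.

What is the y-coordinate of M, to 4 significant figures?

-11.90

Checks: |EM| = 30.00 ✓; |MF| = 38.20 ✓.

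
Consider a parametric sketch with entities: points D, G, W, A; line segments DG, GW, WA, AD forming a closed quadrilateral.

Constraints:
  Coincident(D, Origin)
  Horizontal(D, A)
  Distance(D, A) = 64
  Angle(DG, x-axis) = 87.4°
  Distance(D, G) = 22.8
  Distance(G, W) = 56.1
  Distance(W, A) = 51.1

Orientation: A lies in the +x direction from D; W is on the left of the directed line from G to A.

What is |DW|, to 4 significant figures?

70.54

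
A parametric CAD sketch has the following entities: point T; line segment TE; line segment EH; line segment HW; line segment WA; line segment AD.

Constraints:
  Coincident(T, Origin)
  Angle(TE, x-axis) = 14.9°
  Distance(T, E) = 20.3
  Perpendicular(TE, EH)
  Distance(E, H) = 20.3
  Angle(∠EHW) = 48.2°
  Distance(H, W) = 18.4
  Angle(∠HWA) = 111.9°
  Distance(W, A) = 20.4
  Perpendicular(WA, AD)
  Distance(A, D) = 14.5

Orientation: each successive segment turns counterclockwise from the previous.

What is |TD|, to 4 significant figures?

27.86

T is at the origin; TE runs at 14.9° with length 20.3, so E = (19.62, 5.220). The perpendicularity gives EH at right angles to TE, so EH runs at 104.9°; with |EH| = 20.3, H = (14.40, 24.84). ∠EHW = 48.2° gives HW at -123.3° from the x-axis; with |HW| = 18.4, W = (4.296, 9.458). ∠HWA = 111.9° gives WA at -55.20° from the x-axis; with |WA| = 20.4, A = (15.94, -7.293). The perpendicularity gives AD at right angles to WA, so AD runs at 34.80°; with |AD| = 14.5, D = (27.84, 0.9823). Then |TD| = |D − T| = 27.86.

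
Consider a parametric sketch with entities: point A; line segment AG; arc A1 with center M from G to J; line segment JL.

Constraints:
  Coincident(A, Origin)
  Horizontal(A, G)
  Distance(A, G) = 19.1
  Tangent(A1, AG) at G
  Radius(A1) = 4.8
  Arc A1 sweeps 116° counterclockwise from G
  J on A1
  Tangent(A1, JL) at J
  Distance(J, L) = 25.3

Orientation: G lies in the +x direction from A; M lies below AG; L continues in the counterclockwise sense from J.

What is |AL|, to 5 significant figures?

39.349

A is at the origin; A and G share the same y with |AG| = 19.1 and G on the +x side, so G = (19.100, 0.0000). A1 meets AG tangentially, so MG is at right angles to AG, so M = G + (0, -4.8) = (19.100, -4.8000). On A1, G sits at bearing 90° from M; a 116° counterclockwise sweep puts J at bearing 206°, so J = M + 4.8·(cos 206°, sin 206°) = (14.786, -6.9042). The tangent condition forces MJ to be normal to JL, so JL runs along (−sin 206°, cos 206°); with |JL| = 25.3, L = (25.877, -29.644). Then |AL| = |L − A| = 39.349.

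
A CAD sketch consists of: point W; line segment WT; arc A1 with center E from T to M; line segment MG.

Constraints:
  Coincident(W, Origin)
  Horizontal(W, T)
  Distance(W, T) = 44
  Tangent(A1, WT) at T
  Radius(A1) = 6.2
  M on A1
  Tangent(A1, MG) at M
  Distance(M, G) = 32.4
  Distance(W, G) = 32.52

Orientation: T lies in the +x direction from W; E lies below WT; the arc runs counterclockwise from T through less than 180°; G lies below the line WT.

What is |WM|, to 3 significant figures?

39.3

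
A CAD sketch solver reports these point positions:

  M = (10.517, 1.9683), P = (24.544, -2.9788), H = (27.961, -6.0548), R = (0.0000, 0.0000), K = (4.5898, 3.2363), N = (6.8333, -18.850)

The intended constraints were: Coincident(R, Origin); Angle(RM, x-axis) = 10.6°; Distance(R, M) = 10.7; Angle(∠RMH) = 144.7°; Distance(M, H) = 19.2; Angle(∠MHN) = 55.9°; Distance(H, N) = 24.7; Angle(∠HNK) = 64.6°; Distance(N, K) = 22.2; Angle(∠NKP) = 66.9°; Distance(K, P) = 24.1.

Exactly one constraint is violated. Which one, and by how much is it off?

Distance(K, P) = 24.1 — off by 3.20.

R = (0.00, 0.00) ✓; RM at 10.60° ✓; |RM| = 10.70 ✓; ∠RMH = 144.7° ✓; |MH| = 19.20 ✓; ∠MHN = 55.90° ✓; |HN| = 24.70 ✓; ∠HNK = 64.60° ✓; |NK| = 22.20 ✓; ∠NKP = 66.90° ✓; |KP| = 20.90 ✗.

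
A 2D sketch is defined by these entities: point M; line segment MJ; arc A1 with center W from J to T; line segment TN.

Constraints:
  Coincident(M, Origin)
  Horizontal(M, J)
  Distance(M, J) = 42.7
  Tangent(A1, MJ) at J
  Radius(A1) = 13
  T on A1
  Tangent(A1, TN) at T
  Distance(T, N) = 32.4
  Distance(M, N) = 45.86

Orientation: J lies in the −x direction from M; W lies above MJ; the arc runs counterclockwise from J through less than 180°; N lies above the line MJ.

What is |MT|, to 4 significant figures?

31.64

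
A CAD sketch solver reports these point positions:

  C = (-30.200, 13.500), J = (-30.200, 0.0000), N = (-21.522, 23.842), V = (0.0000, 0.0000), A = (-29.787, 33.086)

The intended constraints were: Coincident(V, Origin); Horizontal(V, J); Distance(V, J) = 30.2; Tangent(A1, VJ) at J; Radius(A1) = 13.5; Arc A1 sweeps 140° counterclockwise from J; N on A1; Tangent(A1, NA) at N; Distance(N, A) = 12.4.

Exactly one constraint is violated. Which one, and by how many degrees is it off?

Tangent(A1, NA) at N — off by 8.20°.

V = (0.00, 0.00) ✓; V.y = 0.00, J.y = 0.00 ✓; |VJ| = 30.20 ✓; ∠(CJ, JV) = 90.00° ✓; |CJ| = 13.50 ✓; bearing(C→N) − bearing(C→J) = 140.0° ✓; |CN| = 13.50 ✓; ∠(CN, NA) = 98.20° ✗; |NA| = 12.40 ✓.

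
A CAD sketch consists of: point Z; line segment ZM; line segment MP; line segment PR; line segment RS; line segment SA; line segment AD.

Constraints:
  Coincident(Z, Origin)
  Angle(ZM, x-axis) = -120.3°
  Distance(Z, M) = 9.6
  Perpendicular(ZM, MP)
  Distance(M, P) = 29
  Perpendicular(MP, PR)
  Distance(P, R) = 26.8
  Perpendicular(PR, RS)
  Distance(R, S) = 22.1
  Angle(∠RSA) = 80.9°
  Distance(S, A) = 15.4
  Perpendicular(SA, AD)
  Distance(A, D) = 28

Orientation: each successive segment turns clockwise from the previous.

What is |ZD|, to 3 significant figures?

37.5

Z is at the origin; ZM runs at -120.3° with length 9.6, so M = (-4.84, -8.29). ZM ⟂ MP, so MP runs at 150°; with |MP| = 29.0, P = (-29.9, 6.34). MP is perpendicular to PR, so PR runs at 59.7°; with |PR| = 26.8, R = (-16.4, 29.5). PR is perpendicular to RS, so RS runs at -30.3°; with |RS| = 22.1, S = (2.72, 18.3). ∠RSA = 80.9° gives SA at -129° from the x-axis; with |SA| = 15.4, A = (-7.05, 6.43). SA is perpendicular to AD, so AD runs at 141°; with |AD| = 28.0, D = (-28.7, 24.2). Then |ZD| = |D − Z| = 37.5.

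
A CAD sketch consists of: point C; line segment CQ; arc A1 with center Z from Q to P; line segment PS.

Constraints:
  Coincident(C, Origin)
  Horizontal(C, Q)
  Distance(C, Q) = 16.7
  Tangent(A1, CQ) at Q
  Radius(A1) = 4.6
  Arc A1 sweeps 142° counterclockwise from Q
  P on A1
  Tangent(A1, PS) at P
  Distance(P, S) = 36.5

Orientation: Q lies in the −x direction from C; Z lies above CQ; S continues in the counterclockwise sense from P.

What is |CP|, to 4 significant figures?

16.12

C is at the origin; C and Q share the same y with |CQ| = 16.7 and Q on the −x side, so Q = (-16.70, 0.000). Since A1 is tangent to CQ there, ZQ ⟂ CQ, so Z = Q + (0, 4.6) = (-16.70, 4.600). On A1, Q sits at bearing -90° from Z; a 142° counterclockwise sweep puts P at bearing 52°, so P = Z + 4.6·(cos 52°, sin 52°) = (-13.87, 8.225). Then |CP| = |P − C| = 16.12.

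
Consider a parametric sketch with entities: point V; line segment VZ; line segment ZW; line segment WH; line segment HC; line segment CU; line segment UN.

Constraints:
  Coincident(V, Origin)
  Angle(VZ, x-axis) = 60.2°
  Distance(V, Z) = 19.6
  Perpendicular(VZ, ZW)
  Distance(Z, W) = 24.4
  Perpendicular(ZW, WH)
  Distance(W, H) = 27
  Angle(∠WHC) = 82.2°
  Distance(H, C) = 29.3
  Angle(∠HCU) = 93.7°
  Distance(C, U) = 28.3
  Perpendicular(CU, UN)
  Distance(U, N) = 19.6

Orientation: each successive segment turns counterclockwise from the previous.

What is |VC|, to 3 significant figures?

5.76

V is at the origin; VZ runs at 60.2° with length 19.6, so Z = (9.74, 17.0). VZ is perpendicular to ZW, so ZW runs at 150°; with |ZW| = 24.4, W = (-11.4, 29.1). ZW ⟂ WH, so WH runs at -120°; with |WH| = 27.0, H = (-24.9, 5.70). ∠WHC = 82.2° gives HC at -22.0° from the x-axis; with |HC| = 29.3, C = (2.32, -5.27). Then |VC| = |C − V| = 5.76.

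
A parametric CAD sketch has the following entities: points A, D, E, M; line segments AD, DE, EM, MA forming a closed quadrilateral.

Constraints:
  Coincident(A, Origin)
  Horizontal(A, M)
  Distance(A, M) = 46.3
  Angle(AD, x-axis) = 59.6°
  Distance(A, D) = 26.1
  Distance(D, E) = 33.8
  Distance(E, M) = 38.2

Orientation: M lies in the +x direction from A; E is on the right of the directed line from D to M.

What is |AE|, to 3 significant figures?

14.8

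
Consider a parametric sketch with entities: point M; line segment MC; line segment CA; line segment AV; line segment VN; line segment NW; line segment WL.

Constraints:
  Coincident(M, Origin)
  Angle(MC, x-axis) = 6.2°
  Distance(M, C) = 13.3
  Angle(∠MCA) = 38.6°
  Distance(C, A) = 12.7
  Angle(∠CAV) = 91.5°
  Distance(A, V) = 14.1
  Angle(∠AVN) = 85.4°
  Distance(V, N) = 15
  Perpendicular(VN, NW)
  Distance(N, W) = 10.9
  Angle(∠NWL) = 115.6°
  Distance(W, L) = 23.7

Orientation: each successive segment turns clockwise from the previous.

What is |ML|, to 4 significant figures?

18.10

M is at the origin; MC runs at 6.2° with length 13.3, so C = (13.22, 1.436). ∠MCA = 38.6° gives CA at -135.2° from the x-axis; with |CA| = 12.7, A = (4.211, -7.512). ∠CAV = 91.5° gives AV at 136.3° from the x-axis; with |AV| = 14.1, V = (-5.983, 2.229). ∠AVN = 85.4° gives VN at 41.70° from the x-axis; with |VN| = 15.0, N = (5.216, 12.21). VN is perpendicular to NW, so NW runs at -48.30°; with |NW| = 10.9, W = (12.47, 4.069). ∠NWL = 115.6° gives WL at -112.7° from the x-axis; with |WL| = 23.7, L = (3.321, -17.80). Then |ML| = |L − M| = 18.10.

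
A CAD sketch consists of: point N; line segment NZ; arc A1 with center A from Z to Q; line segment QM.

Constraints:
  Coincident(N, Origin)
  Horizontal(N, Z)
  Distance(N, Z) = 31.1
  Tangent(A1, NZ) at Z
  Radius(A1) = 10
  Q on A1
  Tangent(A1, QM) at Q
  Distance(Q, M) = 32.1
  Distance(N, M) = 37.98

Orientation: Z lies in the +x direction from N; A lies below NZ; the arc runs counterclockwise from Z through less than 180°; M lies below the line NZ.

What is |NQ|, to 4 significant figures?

22.69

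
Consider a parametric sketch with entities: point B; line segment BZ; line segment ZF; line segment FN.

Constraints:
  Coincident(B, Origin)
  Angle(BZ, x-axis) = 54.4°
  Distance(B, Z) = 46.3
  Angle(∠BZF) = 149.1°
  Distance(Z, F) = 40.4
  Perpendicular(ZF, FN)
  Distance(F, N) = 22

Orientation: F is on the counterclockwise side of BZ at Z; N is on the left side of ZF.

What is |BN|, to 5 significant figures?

80.148

∠BZF = 149.1°, so ZF runs at 54.4° + (180° − 149.1°) = 85.300° from the x-axis; with |ZF| = 40.4, F = Z + 40.4·(cos 85.300°, sin 85.300°) = (30.263, 77.911). ZF is perpendicular to FN; with |FN| = 22.0 on the left of ZF, N = F + 22.0·(-0.99664, 0.081939) = (8.3366, 79.713). Then |BN| = |N − B| = 80.148.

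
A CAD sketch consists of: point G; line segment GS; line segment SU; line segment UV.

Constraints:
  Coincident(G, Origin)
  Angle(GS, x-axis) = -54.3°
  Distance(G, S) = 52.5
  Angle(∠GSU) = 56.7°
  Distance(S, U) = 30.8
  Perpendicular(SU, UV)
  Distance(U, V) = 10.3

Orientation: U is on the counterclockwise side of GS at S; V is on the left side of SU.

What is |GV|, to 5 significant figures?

33.638

G is at the origin; GS runs at -54.3° with length 52.5, so S = 52.5·(cos -54.3°, sin -54.3°) = (30.636, -42.634). ∠GSU = 56.7°, so SU runs at -54.3° + (180° − 56.7°) = 69.000° from the x-axis; with |SU| = 30.8, U = S + 30.8·(cos 69.000°, sin 69.000°) = (41.674, -13.880). SU ⟂ UV; with |UV| = 10.3 on the left of SU, V = U + 10.3·(-0.93358, 0.35837) = (32.058, -10.189). Then |GV| = |V − G| = 33.638.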